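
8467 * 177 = 1498659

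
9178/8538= 1+320/4269 = 1.07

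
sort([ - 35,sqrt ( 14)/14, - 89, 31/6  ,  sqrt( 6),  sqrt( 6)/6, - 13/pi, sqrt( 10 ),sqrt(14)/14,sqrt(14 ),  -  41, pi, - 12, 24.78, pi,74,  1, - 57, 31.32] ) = [ - 89, - 57 , - 41, - 35, - 12 , - 13/pi, sqrt( 14 )/14,  sqrt (14 )/14,  sqrt( 6) /6,1,sqrt( 6) , pi, pi,  sqrt(10), sqrt(14 ),  31/6,24.78,31.32, 74] 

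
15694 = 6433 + 9261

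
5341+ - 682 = 4659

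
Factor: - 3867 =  - 3^1*1289^1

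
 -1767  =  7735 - 9502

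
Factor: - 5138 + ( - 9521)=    - 14659 = - 107^1*137^1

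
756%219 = 99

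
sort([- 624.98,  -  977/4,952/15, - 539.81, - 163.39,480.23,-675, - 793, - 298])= [ - 793,  -  675,-624.98,-539.81, - 298, - 977/4, - 163.39,952/15  ,  480.23 ] 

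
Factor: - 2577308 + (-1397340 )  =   - 3974648 =- 2^3 * 19^1*79^1*331^1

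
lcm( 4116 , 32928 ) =32928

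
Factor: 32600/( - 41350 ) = - 652/827 = - 2^2 * 163^1 * 827^ ( - 1)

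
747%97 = 68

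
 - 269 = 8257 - 8526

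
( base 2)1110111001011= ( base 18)159D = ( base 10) 7627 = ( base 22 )FGF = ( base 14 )2ACB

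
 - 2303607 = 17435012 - 19738619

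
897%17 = 13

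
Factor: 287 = 7^1*41^1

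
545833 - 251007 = 294826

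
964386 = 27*35718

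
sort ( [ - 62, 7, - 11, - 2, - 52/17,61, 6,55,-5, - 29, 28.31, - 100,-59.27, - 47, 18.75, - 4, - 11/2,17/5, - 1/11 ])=[  -  100, - 62 ,- 59.27, - 47, - 29, - 11, - 11/2,-5, - 4, - 52/17,  -  2, - 1/11, 17/5,6, 7 , 18.75, 28.31 , 55, 61]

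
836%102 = 20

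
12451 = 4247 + 8204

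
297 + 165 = 462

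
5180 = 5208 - 28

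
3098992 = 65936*47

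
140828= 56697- - 84131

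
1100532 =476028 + 624504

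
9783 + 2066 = 11849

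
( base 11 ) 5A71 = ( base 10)7943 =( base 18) 1695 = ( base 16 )1F07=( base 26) BJD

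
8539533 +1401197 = 9940730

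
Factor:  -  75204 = - 2^2 * 3^2*2089^1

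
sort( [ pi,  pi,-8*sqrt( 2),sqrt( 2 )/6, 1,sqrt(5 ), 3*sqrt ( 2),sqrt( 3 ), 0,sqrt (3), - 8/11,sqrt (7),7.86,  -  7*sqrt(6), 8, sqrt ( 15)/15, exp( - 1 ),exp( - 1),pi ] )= [  -  7*sqrt(6 ), - 8*sqrt( 2),  -  8/11,0, sqrt(2)/6,sqrt( 15 )/15,exp ( -1),exp (  -  1), 1,sqrt( 3), sqrt (3 ) , sqrt( 5 ),sqrt(7 ),pi,  pi , pi,3*sqrt( 2),7.86,8 ]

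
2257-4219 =  -  1962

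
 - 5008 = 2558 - 7566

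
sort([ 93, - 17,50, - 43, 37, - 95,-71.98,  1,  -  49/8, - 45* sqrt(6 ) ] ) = [ - 45*sqrt(6), - 95, - 71.98, - 43, - 17, - 49/8,1,37,50,93 ] 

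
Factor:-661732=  - 2^2*19^1*8707^1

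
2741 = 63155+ - 60414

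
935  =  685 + 250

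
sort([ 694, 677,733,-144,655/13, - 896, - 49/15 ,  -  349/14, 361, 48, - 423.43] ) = [- 896, - 423.43,- 144, - 349/14, - 49/15, 48, 655/13, 361,  677, 694,  733 ]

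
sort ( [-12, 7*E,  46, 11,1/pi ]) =[ - 12 , 1/pi,11 , 7*E,46 ] 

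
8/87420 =2/21855= 0.00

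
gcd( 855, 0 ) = 855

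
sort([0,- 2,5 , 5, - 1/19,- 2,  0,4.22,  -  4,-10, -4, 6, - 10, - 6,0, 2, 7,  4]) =[ - 10, - 10, - 6 ,  -  4, - 4,-2, - 2,-1/19, 0,0,0, 2 , 4, 4.22,5,  5,  6  ,  7] 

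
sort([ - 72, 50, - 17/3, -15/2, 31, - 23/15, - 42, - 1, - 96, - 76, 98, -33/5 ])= [ - 96, - 76, - 72,  -  42, - 15/2,-33/5 , - 17/3, - 23/15, - 1, 31,50, 98] 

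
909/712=909/712  =  1.28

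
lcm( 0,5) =0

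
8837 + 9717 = 18554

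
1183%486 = 211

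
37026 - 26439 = 10587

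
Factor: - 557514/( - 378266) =3^2*7^( - 1)*41^( - 1 )*47^1=423/287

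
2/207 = 2/207  =  0.01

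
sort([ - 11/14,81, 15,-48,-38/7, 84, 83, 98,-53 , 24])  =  [ - 53, - 48,-38/7, - 11/14, 15 , 24, 81,83, 84 , 98]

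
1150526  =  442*2603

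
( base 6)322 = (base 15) 82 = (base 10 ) 122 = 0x7a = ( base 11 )101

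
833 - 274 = 559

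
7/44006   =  7/44006   =  0.00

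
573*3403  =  1949919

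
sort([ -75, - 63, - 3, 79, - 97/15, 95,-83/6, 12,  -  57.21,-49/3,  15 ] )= [- 75,-63, - 57.21,-49/3, - 83/6, - 97/15,-3,12,15,79,  95 ] 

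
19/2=19/2  =  9.50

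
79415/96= 827 + 23/96 = 827.24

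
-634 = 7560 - 8194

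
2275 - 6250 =-3975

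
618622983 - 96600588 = 522022395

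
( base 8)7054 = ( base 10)3628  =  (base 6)24444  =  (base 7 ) 13402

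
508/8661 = 508/8661 = 0.06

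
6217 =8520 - 2303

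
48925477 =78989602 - 30064125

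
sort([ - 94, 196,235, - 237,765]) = [ - 237, - 94,196,235,765 ]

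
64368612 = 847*75996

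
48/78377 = 48/78377  =  0.00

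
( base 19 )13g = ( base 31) e0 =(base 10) 434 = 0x1b2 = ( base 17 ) 189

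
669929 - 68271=601658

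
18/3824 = 9/1912 = 0.00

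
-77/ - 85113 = 11/12159 =0.00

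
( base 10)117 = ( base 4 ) 1311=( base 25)4h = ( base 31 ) 3O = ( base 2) 1110101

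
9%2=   1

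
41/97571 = 41/97571 = 0.00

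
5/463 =5/463 = 0.01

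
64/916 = 16/229 = 0.07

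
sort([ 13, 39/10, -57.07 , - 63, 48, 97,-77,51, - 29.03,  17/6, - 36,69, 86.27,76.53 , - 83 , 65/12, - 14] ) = [- 83,- 77, - 63,- 57.07 , - 36,-29.03, - 14 , 17/6  ,  39/10 , 65/12, 13 , 48,51,69, 76.53, 86.27, 97] 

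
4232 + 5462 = 9694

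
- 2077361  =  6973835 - 9051196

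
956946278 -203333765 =753612513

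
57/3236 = 57/3236 = 0.02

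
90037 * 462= 41597094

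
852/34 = 426/17 =25.06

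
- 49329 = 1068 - 50397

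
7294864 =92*79292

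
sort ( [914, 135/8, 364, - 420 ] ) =[ - 420, 135/8, 364,914 ]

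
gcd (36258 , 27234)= 6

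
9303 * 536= 4986408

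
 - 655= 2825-3480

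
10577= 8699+1878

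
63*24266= 1528758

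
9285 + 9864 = 19149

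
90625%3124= 29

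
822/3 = 274=274.00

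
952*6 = 5712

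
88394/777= 113 + 593/777 = 113.76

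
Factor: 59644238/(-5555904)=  - 29822119/2777952 = -  2^( - 5)*3^(-1)*19^( - 1 )*1109^1*1523^(-1)*26891^1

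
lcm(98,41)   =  4018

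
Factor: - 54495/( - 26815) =63/31 = 3^2*7^1*31^(-1)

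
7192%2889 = 1414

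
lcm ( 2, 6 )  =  6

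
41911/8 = 41911/8 = 5238.88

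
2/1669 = 2/1669 = 0.00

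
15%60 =15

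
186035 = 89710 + 96325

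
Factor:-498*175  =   - 87150 = - 2^1*3^1*5^2*7^1*83^1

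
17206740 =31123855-13917115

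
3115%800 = 715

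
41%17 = 7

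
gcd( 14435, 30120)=5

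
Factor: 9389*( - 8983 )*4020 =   -  2^2 * 3^1*5^1*13^1*41^1*67^1 * 229^1*691^1 = -339052375740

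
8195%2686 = 137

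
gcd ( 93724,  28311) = 1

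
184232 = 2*92116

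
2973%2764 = 209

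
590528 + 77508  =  668036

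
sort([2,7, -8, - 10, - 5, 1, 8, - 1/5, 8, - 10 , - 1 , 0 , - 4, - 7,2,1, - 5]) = [ - 10,  -  10, - 8, - 7 , - 5,-5, - 4, - 1,-1/5,0,  1, 1, 2, 2 , 7,  8 , 8 ] 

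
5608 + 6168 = 11776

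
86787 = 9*9643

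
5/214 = 5/214 = 0.02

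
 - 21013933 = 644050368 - 665064301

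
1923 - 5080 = - 3157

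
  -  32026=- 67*478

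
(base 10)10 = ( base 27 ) A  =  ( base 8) 12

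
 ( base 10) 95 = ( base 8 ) 137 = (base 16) 5f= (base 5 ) 340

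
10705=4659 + 6046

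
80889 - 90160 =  - 9271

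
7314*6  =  43884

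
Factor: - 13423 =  - 31^1*433^1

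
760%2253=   760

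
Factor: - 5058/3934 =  - 9/7  =  - 3^2*7^( - 1)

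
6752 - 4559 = 2193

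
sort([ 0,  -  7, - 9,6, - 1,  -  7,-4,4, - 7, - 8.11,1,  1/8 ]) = [ - 9, - 8.11, - 7,- 7, - 7,  -  4,- 1,0 , 1/8, 1, 4 , 6 ] 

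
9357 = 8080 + 1277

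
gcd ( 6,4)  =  2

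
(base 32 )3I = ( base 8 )162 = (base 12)96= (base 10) 114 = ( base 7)222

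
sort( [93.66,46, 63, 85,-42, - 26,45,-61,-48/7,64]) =[-61, - 42,-26, - 48/7, 45 , 46, 63,  64,85,93.66 ] 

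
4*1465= 5860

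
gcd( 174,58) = 58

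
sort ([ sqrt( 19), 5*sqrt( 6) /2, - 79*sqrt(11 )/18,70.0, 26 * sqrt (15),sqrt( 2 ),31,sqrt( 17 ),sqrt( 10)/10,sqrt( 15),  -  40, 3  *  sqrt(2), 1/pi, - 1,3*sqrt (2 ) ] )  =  [- 40, - 79*sqrt(11)/18, - 1,sqrt(10)/10, 1/pi, sqrt (2 ),sqrt( 15),sqrt (17 ),3*sqrt( 2),3*sqrt( 2), sqrt( 19),5*sqrt( 6) /2, 31,70.0, 26*sqrt (15)]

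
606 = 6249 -5643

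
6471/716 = 6471/716   =  9.04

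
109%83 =26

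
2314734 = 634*3651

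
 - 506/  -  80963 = 506/80963 = 0.01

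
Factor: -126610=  - 2^1 * 5^1*11^1*1151^1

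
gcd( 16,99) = 1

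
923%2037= 923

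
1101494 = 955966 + 145528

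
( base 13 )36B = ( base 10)596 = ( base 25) NL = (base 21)178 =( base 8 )1124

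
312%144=24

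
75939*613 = 46550607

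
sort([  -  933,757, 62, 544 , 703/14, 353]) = [ - 933, 703/14, 62, 353,544,757]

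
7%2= 1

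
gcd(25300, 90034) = 2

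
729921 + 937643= 1667564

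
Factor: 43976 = 2^3*23^1*239^1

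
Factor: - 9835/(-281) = 35 = 5^1*7^1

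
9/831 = 3/277 = 0.01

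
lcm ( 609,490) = 42630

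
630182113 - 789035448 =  - 158853335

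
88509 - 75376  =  13133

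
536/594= 268/297 =0.90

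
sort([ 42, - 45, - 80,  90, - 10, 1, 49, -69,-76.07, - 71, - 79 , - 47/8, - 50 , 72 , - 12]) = [ - 80, - 79, - 76.07 , - 71,  -  69, - 50,- 45, - 12, - 10, - 47/8,1,  42, 49 , 72, 90 ]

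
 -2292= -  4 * 573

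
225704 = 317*712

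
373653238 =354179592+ 19473646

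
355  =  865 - 510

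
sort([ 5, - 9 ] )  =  [ - 9, 5 ]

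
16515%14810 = 1705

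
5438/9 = 604 + 2/9= 604.22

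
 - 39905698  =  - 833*47906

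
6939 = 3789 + 3150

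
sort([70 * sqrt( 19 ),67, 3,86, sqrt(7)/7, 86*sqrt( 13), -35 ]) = [ -35,sqrt(7)/7,3,67, 86, 70 * sqrt( 19), 86*sqrt(13)]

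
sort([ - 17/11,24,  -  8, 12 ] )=[  -  8, - 17/11, 12,24 ] 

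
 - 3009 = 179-3188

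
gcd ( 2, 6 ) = 2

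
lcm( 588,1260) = 8820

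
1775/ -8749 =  - 1775/8749 = - 0.20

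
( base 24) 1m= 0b101110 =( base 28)1i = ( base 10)46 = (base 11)42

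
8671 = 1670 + 7001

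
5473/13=421 = 421.00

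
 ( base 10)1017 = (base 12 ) 709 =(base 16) 3f9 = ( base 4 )33321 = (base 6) 4413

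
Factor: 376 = 2^3*47^1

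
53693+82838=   136531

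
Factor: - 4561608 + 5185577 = 53^1*61^1*193^1 = 623969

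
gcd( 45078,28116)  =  66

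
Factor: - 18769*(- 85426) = 2^1*11^2 * 137^2*353^1=1603360594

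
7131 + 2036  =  9167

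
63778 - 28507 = 35271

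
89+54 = 143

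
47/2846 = 47/2846 = 0.02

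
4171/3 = 4171/3 = 1390.33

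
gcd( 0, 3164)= 3164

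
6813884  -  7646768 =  -832884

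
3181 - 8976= -5795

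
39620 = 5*7924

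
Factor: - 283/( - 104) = 2^(- 3 )*13^(  -  1)*283^1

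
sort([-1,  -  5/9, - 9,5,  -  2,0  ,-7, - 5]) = [ - 9,-7, - 5, - 2, - 1, - 5/9, 0,5]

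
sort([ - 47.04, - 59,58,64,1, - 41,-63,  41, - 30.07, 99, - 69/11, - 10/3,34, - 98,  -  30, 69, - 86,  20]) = [  -  98, - 86, - 63, - 59 ,-47.04, - 41, - 30.07,-30, - 69/11, -10/3,1, 20,34, 41,58,64,69,  99]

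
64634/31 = 2084 + 30/31 = 2084.97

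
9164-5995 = 3169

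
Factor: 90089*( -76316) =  - 6875232124= -2^2*19079^1*90089^1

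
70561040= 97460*724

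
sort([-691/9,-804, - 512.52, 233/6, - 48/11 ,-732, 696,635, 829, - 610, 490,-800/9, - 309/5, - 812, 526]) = [ - 812,- 804, - 732 ,  -  610, - 512.52, - 800/9, - 691/9, - 309/5, - 48/11,233/6, 490, 526, 635, 696,829 ] 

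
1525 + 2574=4099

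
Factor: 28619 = 28619^1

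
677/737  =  677/737 = 0.92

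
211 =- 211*( - 1) 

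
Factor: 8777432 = 2^3*1097179^1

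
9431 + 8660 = 18091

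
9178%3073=3032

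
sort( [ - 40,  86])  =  [ - 40,86 ] 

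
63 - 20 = 43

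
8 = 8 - 0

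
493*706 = 348058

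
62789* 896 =56258944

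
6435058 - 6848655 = -413597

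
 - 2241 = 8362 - 10603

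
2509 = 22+2487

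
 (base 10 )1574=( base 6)11142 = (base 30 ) 1ME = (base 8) 3046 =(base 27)248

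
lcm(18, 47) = 846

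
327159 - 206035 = 121124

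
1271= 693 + 578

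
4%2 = 0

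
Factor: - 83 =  - 83^1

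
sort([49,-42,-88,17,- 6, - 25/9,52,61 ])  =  [ - 88 , - 42, - 6, - 25/9,17,49,52,61 ] 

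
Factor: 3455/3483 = 3^( - 4 )*5^1*43^( - 1 )*691^1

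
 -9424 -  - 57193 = 47769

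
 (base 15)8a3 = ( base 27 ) 2I9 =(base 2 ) 11110100001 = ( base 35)1KS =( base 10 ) 1953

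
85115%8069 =4425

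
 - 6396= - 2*3198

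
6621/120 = 55 + 7/40 = 55.17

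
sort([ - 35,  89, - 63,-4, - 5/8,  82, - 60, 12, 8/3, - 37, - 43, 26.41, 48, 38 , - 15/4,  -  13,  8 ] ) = [ - 63,-60, - 43, - 37, - 35, - 13, - 4 , - 15/4, - 5/8, 8/3, 8,  12, 26.41, 38 , 48, 82, 89]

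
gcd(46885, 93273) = 1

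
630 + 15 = 645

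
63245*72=4553640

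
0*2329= 0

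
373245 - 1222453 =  - 849208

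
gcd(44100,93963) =3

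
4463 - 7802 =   -  3339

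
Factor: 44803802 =2^1 *101^1*293^1*757^1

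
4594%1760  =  1074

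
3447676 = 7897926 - 4450250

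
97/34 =2 + 29/34 =2.85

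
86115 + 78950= 165065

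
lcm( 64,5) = 320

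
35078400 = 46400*756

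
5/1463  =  5/1463 = 0.00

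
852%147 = 117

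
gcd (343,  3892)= 7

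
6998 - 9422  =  -2424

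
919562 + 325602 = 1245164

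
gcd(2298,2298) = 2298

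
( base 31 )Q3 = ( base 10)809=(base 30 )qt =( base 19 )24b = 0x329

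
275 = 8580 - 8305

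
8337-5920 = 2417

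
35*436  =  15260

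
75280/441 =170 + 310/441 = 170.70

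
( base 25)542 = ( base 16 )c9b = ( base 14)1267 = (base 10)3227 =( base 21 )76E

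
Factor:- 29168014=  - 2^1*14584007^1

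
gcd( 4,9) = 1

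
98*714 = 69972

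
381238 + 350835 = 732073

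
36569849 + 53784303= 90354152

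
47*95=4465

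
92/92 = 1=1.00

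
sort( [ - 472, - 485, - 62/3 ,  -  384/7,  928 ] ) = [ - 485,-472, - 384/7 , - 62/3, 928]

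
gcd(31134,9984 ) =6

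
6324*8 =50592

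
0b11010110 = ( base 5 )1324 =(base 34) 6a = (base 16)d6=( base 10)214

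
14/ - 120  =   -7/60 = - 0.12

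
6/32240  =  3/16120 = 0.00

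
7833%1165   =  843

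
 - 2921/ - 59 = 49 +30/59 = 49.51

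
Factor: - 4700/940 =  - 5  =  - 5^1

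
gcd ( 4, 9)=1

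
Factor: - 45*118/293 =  - 2^1 *3^2*5^1*59^1*293^( - 1)=- 5310/293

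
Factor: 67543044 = 2^2 *3^1 * 283^1* 19889^1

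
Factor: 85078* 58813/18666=3^(-2)*7^1*17^(-1 )*59^1*61^( - 1 )*103^2* 571^1 = 2501846207/9333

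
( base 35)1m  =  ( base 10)57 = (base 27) 23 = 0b111001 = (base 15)3c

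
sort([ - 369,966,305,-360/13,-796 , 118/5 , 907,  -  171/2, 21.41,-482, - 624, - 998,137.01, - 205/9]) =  [ - 998, - 796, - 624, - 482, -369 , - 171/2,-360/13, - 205/9,21.41,118/5,137.01,305,907,966] 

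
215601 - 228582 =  - 12981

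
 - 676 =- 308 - 368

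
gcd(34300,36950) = 50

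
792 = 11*72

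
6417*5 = 32085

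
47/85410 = 47/85410= 0.00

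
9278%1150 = 78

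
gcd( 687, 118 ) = 1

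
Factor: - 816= - 2^4 * 3^1*17^1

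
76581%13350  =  9831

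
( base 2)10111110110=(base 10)1526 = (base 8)2766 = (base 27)22E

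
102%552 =102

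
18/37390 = 9/18695 = 0.00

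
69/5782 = 69/5782= 0.01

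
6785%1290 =335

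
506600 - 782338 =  - 275738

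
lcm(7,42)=42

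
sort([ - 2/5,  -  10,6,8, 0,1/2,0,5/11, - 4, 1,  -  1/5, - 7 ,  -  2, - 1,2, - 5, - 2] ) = [- 10 , - 7 ,  -  5,-4,  -  2,-2 , - 1, - 2/5, - 1/5,0, 0 , 5/11 , 1/2,  1, 2 , 6 , 8] 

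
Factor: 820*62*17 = 864280= 2^3*5^1 *17^1*31^1*41^1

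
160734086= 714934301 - 554200215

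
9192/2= 4596= 4596.00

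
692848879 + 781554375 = 1474403254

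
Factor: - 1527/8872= - 2^( - 3)*3^1*509^1  *  1109^ ( - 1 ) 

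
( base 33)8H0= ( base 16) 2439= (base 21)100C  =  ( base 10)9273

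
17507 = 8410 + 9097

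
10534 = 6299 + 4235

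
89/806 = 89/806 = 0.11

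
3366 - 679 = 2687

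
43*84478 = 3632554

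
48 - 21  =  27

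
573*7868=4508364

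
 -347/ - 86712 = 347/86712 = 0.00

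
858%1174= 858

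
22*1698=37356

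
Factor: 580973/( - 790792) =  - 2^(- 3)*43^1*59^1*229^1*98849^(  -  1)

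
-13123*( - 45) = 590535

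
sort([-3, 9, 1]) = [ - 3,1, 9 ] 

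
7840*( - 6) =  - 47040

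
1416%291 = 252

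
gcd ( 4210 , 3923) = 1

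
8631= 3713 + 4918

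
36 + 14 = 50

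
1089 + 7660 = 8749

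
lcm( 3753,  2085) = 18765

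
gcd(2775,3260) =5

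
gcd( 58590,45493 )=7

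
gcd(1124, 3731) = 1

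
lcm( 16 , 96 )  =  96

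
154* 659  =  101486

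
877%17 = 10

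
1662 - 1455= 207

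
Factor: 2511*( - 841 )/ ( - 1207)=3^4 * 17^( - 1)*29^2*31^1*71^(  -  1 )  =  2111751/1207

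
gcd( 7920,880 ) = 880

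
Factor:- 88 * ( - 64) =2^9*11^1 = 5632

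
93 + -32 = 61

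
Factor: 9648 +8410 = 18058 = 2^1*9029^1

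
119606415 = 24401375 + 95205040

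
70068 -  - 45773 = 115841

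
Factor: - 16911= -3^2* 1879^1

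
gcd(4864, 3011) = 1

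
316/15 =21 + 1/15=21.07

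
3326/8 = 1663/4  =  415.75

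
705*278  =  195990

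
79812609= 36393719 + 43418890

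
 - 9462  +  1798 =-7664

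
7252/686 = 74/7   =  10.57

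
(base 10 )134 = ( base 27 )4Q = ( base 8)206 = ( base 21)68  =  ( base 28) 4m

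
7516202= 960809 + 6555393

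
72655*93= 6756915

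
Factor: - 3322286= - 2^1*11^1*151013^1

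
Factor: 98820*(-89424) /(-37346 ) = 2^5*3^9*5^1*23^1*61^1*71^( - 1)*263^( - 1 ) = 4418439840/18673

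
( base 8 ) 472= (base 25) ce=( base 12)222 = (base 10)314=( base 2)100111010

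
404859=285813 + 119046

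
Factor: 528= 2^4*3^1*11^1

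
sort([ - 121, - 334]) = [-334,-121 ] 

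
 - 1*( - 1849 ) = 1849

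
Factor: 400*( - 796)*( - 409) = 2^6* 5^2*199^1*409^1= 130225600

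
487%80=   7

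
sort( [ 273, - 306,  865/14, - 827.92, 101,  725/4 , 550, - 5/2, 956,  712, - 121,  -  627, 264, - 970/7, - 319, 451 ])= [ - 827.92,  -  627 , -319, - 306, - 970/7, - 121, - 5/2,865/14, 101, 725/4, 264, 273, 451, 550, 712, 956 ]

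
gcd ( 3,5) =1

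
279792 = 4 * 69948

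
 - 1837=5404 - 7241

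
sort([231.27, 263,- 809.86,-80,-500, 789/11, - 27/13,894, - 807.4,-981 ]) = [-981, - 809.86, - 807.4, - 500 ,  -  80,-27/13,789/11, 231.27,263,894 ]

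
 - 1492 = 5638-7130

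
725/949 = 725/949 = 0.76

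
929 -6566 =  - 5637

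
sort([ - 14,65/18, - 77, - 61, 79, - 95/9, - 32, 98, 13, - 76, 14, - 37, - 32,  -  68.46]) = [ - 77, - 76, - 68.46, - 61,- 37,-32, - 32, - 14, - 95/9 , 65/18, 13, 14, 79, 98 ]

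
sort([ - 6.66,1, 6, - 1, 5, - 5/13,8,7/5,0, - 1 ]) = [ - 6.66, - 1, - 1,- 5/13, 0,1, 7/5, 5, 6, 8] 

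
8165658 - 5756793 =2408865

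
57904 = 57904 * 1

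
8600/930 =9 + 23/93 =9.25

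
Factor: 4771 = 13^1 * 367^1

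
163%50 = 13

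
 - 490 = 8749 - 9239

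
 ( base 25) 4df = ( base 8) 5430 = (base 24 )4M8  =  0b101100011000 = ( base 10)2840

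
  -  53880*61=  - 3286680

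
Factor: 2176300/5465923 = 2^2*5^2*7^1*113^( - 1 )*3109^1*48371^(-1) 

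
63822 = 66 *967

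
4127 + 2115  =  6242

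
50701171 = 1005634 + 49695537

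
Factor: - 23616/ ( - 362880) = 2^( - 1) * 3^( - 2)*5^( - 1)*7^( -1)*41^1  =  41/630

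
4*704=2816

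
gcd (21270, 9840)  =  30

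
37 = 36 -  - 1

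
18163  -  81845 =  - 63682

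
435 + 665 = 1100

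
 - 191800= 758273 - 950073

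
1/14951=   1/14951 = 0.00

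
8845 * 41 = 362645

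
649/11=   59= 59.00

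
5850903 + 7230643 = 13081546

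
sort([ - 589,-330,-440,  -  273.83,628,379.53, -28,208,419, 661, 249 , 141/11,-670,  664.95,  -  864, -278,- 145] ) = [-864, - 670 ,-589,-440,-330,-278,-273.83,-145,-28,141/11, 208, 249,379.53, 419, 628, 661,664.95]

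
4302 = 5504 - 1202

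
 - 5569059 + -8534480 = -14103539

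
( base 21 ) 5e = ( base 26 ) 4f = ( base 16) 77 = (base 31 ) 3Q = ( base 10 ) 119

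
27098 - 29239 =  -  2141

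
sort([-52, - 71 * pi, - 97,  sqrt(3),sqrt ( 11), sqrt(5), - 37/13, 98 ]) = [ - 71*pi,-97, - 52, - 37/13, sqrt(3) , sqrt ( 5 ), sqrt ( 11), 98 ] 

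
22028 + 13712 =35740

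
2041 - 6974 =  - 4933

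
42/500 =21/250 = 0.08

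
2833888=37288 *76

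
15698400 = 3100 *5064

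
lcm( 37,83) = 3071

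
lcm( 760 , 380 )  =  760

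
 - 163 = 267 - 430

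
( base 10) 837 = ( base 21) 1II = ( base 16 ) 345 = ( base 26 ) 165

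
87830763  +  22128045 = 109958808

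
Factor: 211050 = 2^1*3^2 *5^2  *  7^1*67^1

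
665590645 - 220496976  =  445093669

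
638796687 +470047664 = 1108844351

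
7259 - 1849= 5410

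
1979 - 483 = 1496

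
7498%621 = 46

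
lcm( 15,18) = 90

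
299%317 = 299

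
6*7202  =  43212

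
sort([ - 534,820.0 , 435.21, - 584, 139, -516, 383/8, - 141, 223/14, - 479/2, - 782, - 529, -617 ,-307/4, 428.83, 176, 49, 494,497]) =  [-782, - 617,-584,  -  534,-529, - 516,-479/2, - 141, - 307/4,223/14,383/8, 49, 139,176, 428.83, 435.21, 494, 497,820.0] 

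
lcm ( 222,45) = 3330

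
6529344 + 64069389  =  70598733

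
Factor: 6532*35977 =235001764 = 2^2*23^1*71^1*35977^1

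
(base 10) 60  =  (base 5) 220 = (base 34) 1q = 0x3c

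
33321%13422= 6477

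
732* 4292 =3141744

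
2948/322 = 1474/161  =  9.16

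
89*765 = 68085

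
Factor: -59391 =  - 3^2*6599^1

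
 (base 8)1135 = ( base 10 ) 605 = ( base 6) 2445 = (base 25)O5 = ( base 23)137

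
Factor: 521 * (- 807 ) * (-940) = 395220180 = 2^2*3^1 * 5^1*47^1 * 269^1*521^1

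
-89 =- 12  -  77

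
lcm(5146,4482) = 138942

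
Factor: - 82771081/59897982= - 2^( - 1)*3^( - 1 )*191^( - 1) * 661^1*52267^( - 1 ) * 125221^1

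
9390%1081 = 742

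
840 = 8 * 105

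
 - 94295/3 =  - 31432 + 1/3=   - 31431.67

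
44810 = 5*8962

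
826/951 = 826/951=0.87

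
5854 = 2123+3731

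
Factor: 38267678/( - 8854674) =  - 3^( - 1)*41^1*43^1 * 167^( - 1) * 8837^ (-1)*10853^1 = - 19133839/4427337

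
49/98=1/2 = 0.50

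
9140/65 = 140 +8/13  =  140.62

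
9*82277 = 740493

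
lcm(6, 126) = 126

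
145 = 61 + 84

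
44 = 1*44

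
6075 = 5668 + 407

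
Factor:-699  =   - 3^1 *233^1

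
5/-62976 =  - 1+62971/62976= -  0.00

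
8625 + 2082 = 10707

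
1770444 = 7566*234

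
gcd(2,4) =2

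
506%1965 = 506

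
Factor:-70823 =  -70823^1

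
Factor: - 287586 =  - 2^1 * 3^2*13^1* 1229^1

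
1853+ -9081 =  - 7228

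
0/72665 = 0= 0.00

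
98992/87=98992/87 = 1137.84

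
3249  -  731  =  2518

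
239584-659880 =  - 420296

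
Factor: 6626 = 2^1*3313^1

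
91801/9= 91801/9 = 10200.11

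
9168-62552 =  - 53384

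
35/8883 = 5/1269 =0.00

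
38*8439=320682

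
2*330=660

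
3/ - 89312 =  -  1 + 89309/89312 =- 0.00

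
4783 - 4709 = 74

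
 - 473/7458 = - 43/678 = - 0.06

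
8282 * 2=16564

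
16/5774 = 8/2887  =  0.00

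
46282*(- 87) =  - 4026534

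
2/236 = 1/118 = 0.01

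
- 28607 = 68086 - 96693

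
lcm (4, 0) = 0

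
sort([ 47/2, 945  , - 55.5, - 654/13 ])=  [ - 55.5,-654/13,  47/2,945 ] 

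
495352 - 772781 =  - 277429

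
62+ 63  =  125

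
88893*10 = 888930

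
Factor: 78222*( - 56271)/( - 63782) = 2200815081/31891=3^2*13037^1*18757^1*31891^(-1 )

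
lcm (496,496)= 496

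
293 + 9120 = 9413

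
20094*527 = 10589538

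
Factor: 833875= 5^3*7^1*953^1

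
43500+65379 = 108879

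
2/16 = 1/8 = 0.12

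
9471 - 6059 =3412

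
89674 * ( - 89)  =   - 7980986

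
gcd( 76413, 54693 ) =3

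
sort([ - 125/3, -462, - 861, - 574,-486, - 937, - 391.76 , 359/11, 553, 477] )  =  [ - 937,- 861, - 574, - 486, - 462, - 391.76,-125/3,359/11, 477, 553 ] 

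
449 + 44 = 493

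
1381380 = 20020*69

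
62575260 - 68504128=-5928868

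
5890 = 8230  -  2340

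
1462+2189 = 3651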